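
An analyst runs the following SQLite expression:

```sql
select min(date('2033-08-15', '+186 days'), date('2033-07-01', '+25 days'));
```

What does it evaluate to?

2033-07-26

date('2033-08-15', '+186 days') → 2034-02-17.
date('2033-07-01', '+25 days') → 2033-07-26.
Earlier of the two is 2033-07-26.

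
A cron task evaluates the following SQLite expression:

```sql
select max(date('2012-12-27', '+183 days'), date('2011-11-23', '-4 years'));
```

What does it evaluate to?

date('2012-12-27', '+183 days') → 2013-06-28.
date('2011-11-23', '-4 years') → 2007-11-23.
Later of the two is 2013-06-28.

2013-06-28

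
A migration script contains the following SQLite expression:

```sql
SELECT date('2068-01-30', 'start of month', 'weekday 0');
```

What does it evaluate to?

`start of month` rewinds 2068-01-30 to 2068-01-01.
`weekday 0` advances to the next Sunday; 2068-01-01 is already a Sunday, so it stays at 2068-01-01.

2068-01-01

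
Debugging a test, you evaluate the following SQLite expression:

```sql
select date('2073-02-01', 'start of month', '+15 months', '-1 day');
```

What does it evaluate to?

2074-04-30

`start of month` rewinds 2073-02-01 to 2073-02-01.
Adding +15 months to 2073-02-01 gives 2074-05-01.
Going back 1 day from 2074-05-01 reaches 2074-04-30 (last day of April, 30 days).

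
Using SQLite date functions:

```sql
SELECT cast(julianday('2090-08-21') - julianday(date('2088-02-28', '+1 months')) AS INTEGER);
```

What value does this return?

876

Adding +1 month to 2088-02-28 gives 2088-03-28.
3 days remain in March 2088 after the 28th (31 − 28).
Full months from April 2088 through July 2090 contribute their day counts.
Then 21 days into August 2090.
Total: 3 + 30 + 31 + 30 + 31 + 31 + 30 + 31 + 30 + 31 + 31 + 28 + 31 + 30 + 31 + 30 + 31 + 31 + 30 + 31 + 30 + 31 + 31 + 28 + 31 + 30 + 31 + 30 + 31 + 21 = 876.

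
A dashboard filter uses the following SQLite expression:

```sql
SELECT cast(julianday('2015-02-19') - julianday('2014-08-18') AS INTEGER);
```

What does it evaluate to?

185

13 days remain in August 2014 after the 18th (31 − 18).
September 2014: 30 days.
October 2014: 31 days.
November 2014: 30 days.
December 2014: 31 days.
January 2015: 31 days.
Then 19 days into February 2015.
Total: 13 + 30 + 31 + 30 + 31 + 31 + 19 = 185.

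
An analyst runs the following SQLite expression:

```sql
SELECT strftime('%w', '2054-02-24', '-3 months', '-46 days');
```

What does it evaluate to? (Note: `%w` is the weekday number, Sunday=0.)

First apply '-3 months', '-46 days': 2054-02-24 → 2053-10-09.
2053-10-09 is a Thursday; with Sunday=0 that is 4.

4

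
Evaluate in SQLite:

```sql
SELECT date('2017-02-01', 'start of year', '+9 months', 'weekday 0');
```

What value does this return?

2017-10-01

`start of year` rewinds 2017-02-01 to 2017-01-01.
Adding +9 months to 2017-01-01 gives 2017-10-01.
`weekday 0` advances to the next Sunday; 2017-10-01 is already a Sunday, so it stays at 2017-10-01.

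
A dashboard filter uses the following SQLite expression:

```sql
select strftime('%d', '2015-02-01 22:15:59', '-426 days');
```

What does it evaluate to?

First apply '-426 days': 2015-02-01 22:15:59 → 2013-12-02 22:15:59.
`%d` extracts the 2-digit day of month: 02.

02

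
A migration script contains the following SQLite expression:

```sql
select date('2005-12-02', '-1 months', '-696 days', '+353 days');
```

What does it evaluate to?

Adding -1 month to 2005-12-02 gives 2005-11-02.
Applying '-696 days' to 2005-11-02: counting 696 days back gives 2003-12-07.
Applying '+353 days' to 2003-12-07: counting 353 days forward gives 2004-11-24.

2004-11-24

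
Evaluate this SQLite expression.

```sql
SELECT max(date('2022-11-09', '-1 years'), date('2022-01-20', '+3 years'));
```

date('2022-11-09', '-1 years') → 2021-11-09.
date('2022-01-20', '+3 years') → 2025-01-20.
Later of the two is 2025-01-20.

2025-01-20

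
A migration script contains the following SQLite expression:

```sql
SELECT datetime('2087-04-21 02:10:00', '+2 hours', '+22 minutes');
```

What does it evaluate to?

2087-04-21 04:32:00

+2 hours from 2087-04-21 02:10:00 is 2087-04-21 04:10:00.
+22 minutes from 2087-04-21 04:10:00 is 2087-04-21 04:32:00.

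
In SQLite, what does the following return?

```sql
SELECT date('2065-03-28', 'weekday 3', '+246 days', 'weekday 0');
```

`weekday 3` advances to the next Wednesday; 2065-03-28 is a Saturday, so it moves forward to 2065-04-01.
Applying '+246 days' to 2065-04-01: counting 246 days forward gives 2065-12-03.
`weekday 0` advances to the next Sunday; 2065-12-03 is a Thursday, so it moves forward to 2065-12-06.

2065-12-06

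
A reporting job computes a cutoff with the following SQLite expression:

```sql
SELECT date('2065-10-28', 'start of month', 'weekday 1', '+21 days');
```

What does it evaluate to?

`start of month` rewinds 2065-10-28 to 2065-10-01.
`weekday 1` advances to the next Monday; 2065-10-01 is a Thursday, so it moves forward to 2065-10-05.
Advancing 21 more days within October lands on 2065-10-26.

2065-10-26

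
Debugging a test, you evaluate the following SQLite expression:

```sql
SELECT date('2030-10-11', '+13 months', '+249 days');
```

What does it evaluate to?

Adding +13 months to 2030-10-11 gives 2031-11-11.
Applying '+249 days' to 2031-11-11: counting 249 days forward gives 2032-07-17.

2032-07-17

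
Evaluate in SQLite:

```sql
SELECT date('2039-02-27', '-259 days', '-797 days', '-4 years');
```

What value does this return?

Applying '-259 days' to 2039-02-27: counting 259 days back gives 2038-06-13.
Applying '-797 days' to 2038-06-13: counting 797 days back gives 2036-04-07.
Adding -4 years to 2036-04-07 gives 2032-04-07.

2032-04-07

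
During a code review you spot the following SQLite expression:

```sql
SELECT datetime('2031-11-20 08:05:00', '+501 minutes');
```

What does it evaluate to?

501 minutes = 8h 21m; +501 minutes from 2031-11-20 08:05:00 is 2031-11-20 16:26:00.

2031-11-20 16:26:00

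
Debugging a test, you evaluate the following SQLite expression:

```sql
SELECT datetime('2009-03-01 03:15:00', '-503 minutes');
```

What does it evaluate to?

2009-02-28 18:52:00

503 minutes = 8h 23m; -503 minutes from 2009-03-01 03:15:00 is 2009-02-28 18:52:00 (crosses midnight).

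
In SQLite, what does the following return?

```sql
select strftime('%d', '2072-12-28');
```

`%d` extracts the 2-digit day of month: 28.

28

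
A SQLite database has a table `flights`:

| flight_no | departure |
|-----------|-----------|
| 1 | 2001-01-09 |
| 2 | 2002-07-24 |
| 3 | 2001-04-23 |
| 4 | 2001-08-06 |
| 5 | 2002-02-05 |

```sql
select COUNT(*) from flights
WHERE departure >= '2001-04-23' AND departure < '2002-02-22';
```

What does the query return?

Rows in [2001-04-23, 2002-02-22): 2001-04-23, 2001-08-06, 2002-02-05 → 3 rows.

3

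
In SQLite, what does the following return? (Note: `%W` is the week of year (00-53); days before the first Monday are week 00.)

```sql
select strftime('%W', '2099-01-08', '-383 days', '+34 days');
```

03

First apply '-383 days', '+34 days': 2099-01-08 → 2098-01-24.
2098-01-24 is a Friday. SQLite's %W counts Mondays since the year started; the result is 03.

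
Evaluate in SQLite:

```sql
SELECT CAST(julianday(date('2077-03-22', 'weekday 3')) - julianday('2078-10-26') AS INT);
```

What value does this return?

-581

`weekday 3` advances to the next Wednesday; 2077-03-22 is a Monday, so it moves forward to 2077-03-24.
7 days remain in March 2077 after the 24th (31 − 24).
Full months from April 2077 through September 2078 contribute their day counts.
Then 26 days into October 2078.
Total: 7 + 30 + 31 + 30 + 31 + 31 + 30 + 31 + 30 + 31 + 31 + 28 + 31 + 30 + 31 + 30 + 31 + 31 + 30 + 26 = 581.
The subtraction is earlier − later, so the result is −581 → -581.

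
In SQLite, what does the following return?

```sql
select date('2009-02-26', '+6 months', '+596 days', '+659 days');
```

2013-02-01

Adding +6 months to 2009-02-26 gives 2009-08-26.
Applying '+596 days' to 2009-08-26: counting 596 days forward gives 2011-04-14.
Applying '+659 days' to 2011-04-14: counting 659 days forward gives 2013-02-01.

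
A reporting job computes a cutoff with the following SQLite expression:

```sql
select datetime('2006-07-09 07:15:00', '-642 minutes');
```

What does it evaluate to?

2006-07-08 20:33:00

642 minutes = 10h 42m; -642 minutes from 2006-07-09 07:15:00 is 2006-07-08 20:33:00 (crosses midnight).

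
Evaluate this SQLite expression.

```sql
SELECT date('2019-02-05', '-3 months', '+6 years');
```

2024-11-05

Adding -3 months to 2019-02-05 gives 2018-11-05.
Adding +6 years to 2018-11-05 gives 2024-11-05.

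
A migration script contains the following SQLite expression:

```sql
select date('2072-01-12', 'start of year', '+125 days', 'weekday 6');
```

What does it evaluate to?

`start of year` rewinds 2072-01-12 to 2072-01-01.
Applying '+125 days' to 2072-01-01: counting 125 days forward gives 2072-05-05.
`weekday 6` advances to the next Saturday; 2072-05-05 is a Thursday, so it moves forward to 2072-05-07.

2072-05-07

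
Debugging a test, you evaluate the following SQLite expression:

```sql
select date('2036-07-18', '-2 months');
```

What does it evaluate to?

Adding -2 months to 2036-07-18 gives 2036-05-18.

2036-05-18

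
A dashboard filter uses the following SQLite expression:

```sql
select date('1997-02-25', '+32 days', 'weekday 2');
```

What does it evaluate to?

February 1997 has 28 days; 3 remain after the 25th, so 4 days reach 1997-03-01.
Advancing 28 more days within March lands on 1997-03-29.
`weekday 2` advances to the next Tuesday; 1997-03-29 is a Saturday, so it moves forward to 1997-04-01.

1997-04-01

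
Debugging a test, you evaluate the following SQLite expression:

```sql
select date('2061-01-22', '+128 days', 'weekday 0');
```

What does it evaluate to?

Applying '+128 days' to 2061-01-22: counting 128 days forward gives 2061-05-30.
`weekday 0` advances to the next Sunday; 2061-05-30 is a Monday, so it moves forward to 2061-06-05.

2061-06-05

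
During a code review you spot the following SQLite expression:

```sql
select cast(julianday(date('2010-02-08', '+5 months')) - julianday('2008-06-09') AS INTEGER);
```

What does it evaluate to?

759

Adding +5 months to 2010-02-08 gives 2010-07-08.
21 days remain in June 2008 after the 9th (30 − 9).
Full months from July 2008 through June 2010 contribute their day counts.
Then 8 days into July 2010.
Total: 21 + 31 + 31 + 30 + 31 + 30 + 31 + 31 + 28 + 31 + 30 + 31 + 30 + 31 + 31 + 30 + 31 + 30 + 31 + 31 + 28 + 31 + 30 + 31 + 30 + 8 = 759.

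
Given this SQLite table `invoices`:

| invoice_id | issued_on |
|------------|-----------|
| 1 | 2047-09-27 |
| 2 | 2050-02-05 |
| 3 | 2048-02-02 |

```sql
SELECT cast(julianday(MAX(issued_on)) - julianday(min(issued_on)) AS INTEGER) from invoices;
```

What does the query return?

862

MIN = 2047-09-27, MAX = 2050-02-05.
3 days remain in September 2047 after the 27th (30 − 27).
Full months from October 2047 through January 2050 contribute their day counts.
Then 5 days into February 2050.
Total: 3 + 31 + 30 + 31 + 31 + 29 + 31 + 30 + 31 + 30 + 31 + 31 + 30 + 31 + 30 + 31 + 31 + 28 + 31 + 30 + 31 + 30 + 31 + 31 + 30 + 31 + 30 + 31 + 31 + 5 = 862.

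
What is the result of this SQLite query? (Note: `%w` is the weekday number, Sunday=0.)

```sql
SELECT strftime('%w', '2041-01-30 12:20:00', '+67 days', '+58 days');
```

First apply '+67 days', '+58 days': 2041-01-30 12:20:00 → 2041-06-04 12:20:00.
2041-06-04 is a Tuesday; with Sunday=0 that is 2.

2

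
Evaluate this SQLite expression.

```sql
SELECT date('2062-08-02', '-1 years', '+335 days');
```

Adding -1 year to 2062-08-02 gives 2061-08-02.
Applying '+335 days' to 2061-08-02: counting 335 days forward gives 2062-07-03.

2062-07-03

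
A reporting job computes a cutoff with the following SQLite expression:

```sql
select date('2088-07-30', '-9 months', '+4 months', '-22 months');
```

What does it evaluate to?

Adding -9 months to 2088-07-30 gives 2087-10-30.
Adding +4 months to 2087-10-30 targets 2088-02-30. February 2088 has only 29 days, so SQLite normalizes the 1-day overflow forward to 2088-03-01.
Adding -22 months to 2088-03-01 gives 2086-05-01.

2086-05-01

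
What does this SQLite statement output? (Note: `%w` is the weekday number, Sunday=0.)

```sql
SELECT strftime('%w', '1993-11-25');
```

4

1993-11-25 is a Thursday; with Sunday=0 that is 4.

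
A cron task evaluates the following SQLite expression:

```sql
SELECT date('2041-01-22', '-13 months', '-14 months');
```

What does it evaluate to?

Adding -13 months to 2041-01-22 gives 2039-12-22.
Adding -14 months to 2039-12-22 gives 2038-10-22.

2038-10-22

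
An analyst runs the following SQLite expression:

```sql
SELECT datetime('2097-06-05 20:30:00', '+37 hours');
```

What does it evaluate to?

+37 hours from 2097-06-05 20:30:00 is 2097-06-07 09:30:00 (crosses midnight).

2097-06-07 09:30:00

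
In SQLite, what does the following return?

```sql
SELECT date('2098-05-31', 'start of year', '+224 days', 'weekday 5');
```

2098-08-15

`start of year` rewinds 2098-05-31 to 2098-01-01.
Applying '+224 days' to 2098-01-01: counting 224 days forward gives 2098-08-13.
`weekday 5` advances to the next Friday; 2098-08-13 is a Wednesday, so it moves forward to 2098-08-15.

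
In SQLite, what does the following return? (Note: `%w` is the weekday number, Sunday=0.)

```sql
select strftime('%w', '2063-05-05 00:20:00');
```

6

2063-05-05 is a Saturday; with Sunday=0 that is 6.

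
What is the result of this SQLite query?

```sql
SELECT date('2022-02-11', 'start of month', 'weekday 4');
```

`start of month` rewinds 2022-02-11 to 2022-02-01.
`weekday 4` advances to the next Thursday; 2022-02-01 is a Tuesday, so it moves forward to 2022-02-03.

2022-02-03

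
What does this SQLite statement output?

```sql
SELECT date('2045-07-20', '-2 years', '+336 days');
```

Adding -2 years to 2045-07-20 gives 2043-07-20.
Applying '+336 days' to 2043-07-20: counting 336 days forward gives 2044-06-20.

2044-06-20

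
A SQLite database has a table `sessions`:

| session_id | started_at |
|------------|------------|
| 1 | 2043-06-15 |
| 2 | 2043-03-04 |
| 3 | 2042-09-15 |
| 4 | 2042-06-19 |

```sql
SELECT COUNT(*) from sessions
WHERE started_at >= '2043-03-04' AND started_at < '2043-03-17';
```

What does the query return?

1

Rows in [2043-03-04, 2043-03-17): 2043-03-04 → 1 row.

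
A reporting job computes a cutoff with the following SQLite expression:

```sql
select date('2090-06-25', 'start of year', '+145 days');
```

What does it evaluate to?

`start of year` rewinds 2090-06-25 to 2090-01-01.
Applying '+145 days' to 2090-01-01: counting 145 days forward gives 2090-05-26.

2090-05-26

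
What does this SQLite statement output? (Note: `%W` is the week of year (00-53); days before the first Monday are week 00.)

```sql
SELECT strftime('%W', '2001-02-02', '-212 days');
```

27

First apply '-212 days': 2001-02-02 → 2000-07-05.
2000-07-05 is a Wednesday. SQLite's %W counts Mondays since the year started; the result is 27.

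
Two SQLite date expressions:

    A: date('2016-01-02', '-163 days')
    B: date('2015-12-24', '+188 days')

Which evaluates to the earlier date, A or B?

A

A = 2015-07-23.
B = 2016-06-29.
A is earlier.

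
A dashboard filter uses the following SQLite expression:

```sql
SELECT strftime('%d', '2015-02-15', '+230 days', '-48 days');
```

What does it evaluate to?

First apply '+230 days', '-48 days': 2015-02-15 → 2015-08-16.
`%d` extracts the 2-digit day of month: 16.

16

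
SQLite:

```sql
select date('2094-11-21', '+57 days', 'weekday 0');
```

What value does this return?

Applying '+57 days' to 2094-11-21: counting 57 days forward gives 2095-01-17.
`weekday 0` advances to the next Sunday; 2095-01-17 is a Monday, so it moves forward to 2095-01-23.

2095-01-23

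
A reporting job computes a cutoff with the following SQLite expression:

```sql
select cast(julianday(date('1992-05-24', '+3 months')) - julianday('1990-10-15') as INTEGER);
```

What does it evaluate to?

679

Adding +3 months to 1992-05-24 gives 1992-08-24.
16 days remain in October 1990 after the 15th (31 − 15).
Full months from November 1990 through July 1992 contribute their day counts.
Then 24 days into August 1992.
Total: 16 + 30 + 31 + 31 + 28 + 31 + 30 + 31 + 30 + 31 + 31 + 30 + 31 + 30 + 31 + 31 + 29 + 31 + 30 + 31 + 30 + 31 + 24 = 679.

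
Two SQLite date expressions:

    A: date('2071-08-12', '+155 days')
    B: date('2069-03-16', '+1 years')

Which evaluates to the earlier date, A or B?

B

A = 2072-01-14.
B = 2070-03-16.
B is earlier.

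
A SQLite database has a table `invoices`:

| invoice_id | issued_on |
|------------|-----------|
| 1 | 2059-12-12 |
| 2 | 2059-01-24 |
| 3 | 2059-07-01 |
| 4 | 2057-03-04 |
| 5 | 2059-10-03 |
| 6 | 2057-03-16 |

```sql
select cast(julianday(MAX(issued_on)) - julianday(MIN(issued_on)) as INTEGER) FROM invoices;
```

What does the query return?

1013

MIN = 2057-03-04, MAX = 2059-12-12.
27 days remain in March 2057 after the 4th (31 − 4).
Full months from April 2057 through November 2059 contribute their day counts.
Then 12 days into December 2059.
Total: 27 + 30 + 31 + 30 + 31 + 31 + 30 + 31 + 30 + 31 + 31 + 28 + 31 + 30 + 31 + 30 + 31 + 31 + 30 + 31 + 30 + 31 + 31 + 28 + 31 + 30 + 31 + 30 + 31 + 31 + 30 + 31 + 30 + 12 = 1013.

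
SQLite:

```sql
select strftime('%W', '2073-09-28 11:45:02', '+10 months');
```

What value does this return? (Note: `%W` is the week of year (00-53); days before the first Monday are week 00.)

First apply '+10 months': 2073-09-28 11:45:02 → 2074-07-28 11:45:02.
2074-07-28 is a Saturday. SQLite's %W counts Mondays since the year started; the result is 30.

30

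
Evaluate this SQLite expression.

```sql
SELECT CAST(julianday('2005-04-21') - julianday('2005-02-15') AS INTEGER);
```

65

13 days remain in February 2005 after the 15th (28 − 15).
March 2005: 31 days.
Then 21 days into April 2005.
Total: 13 + 31 + 21 = 65.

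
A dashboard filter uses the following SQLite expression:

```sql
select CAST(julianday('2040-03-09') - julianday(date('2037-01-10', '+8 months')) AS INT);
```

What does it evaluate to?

911

Adding +8 months to 2037-01-10 gives 2037-09-10.
20 days remain in September 2037 after the 10th (30 − 10).
Full months from October 2037 through February 2040 contribute their day counts.
Then 9 days into March 2040.
Total: 20 + 31 + 30 + 31 + 31 + 28 + 31 + 30 + 31 + 30 + 31 + 31 + 30 + 31 + 30 + 31 + 31 + 28 + 31 + 30 + 31 + 30 + 31 + 31 + 30 + 31 + 30 + 31 + 31 + 29 + 9 = 911.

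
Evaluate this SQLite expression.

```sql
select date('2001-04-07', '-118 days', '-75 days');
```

2000-09-26

Applying '-118 days' to 2001-04-07: counting 118 days back gives 2000-12-10.
Applying '-75 days' to 2000-12-10: counting 75 days back gives 2000-09-26.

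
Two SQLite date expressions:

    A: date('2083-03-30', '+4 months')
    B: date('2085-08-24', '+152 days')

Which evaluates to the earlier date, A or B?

A = 2083-07-30.
B = 2086-01-23.
A is earlier.

A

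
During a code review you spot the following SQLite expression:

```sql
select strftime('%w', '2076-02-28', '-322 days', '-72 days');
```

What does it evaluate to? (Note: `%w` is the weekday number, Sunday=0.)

First apply '-322 days', '-72 days': 2076-02-28 → 2075-01-30.
2075-01-30 is a Wednesday; with Sunday=0 that is 3.

3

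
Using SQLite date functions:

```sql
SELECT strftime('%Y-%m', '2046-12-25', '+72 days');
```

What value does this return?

2047-03

First apply '+72 days': 2046-12-25 → 2047-03-07.
`%Y-%m` extracts the year-month: 2047-03.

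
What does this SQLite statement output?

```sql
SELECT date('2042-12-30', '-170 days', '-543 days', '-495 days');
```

2039-09-09

Applying '-170 days' to 2042-12-30: counting 170 days back gives 2042-07-13.
Applying '-543 days' to 2042-07-13: counting 543 days back gives 2041-01-16.
Applying '-495 days' to 2041-01-16: counting 495 days back gives 2039-09-09.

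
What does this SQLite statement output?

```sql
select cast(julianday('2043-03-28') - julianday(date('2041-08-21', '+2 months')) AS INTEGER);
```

Adding +2 months to 2041-08-21 gives 2041-10-21.
10 days remain in October 2041 after the 21st (31 − 21).
Full months from November 2041 through February 2043 contribute their day counts.
Then 28 days into March 2043.
Total: 10 + 30 + 31 + 31 + 28 + 31 + 30 + 31 + 30 + 31 + 31 + 30 + 31 + 30 + 31 + 31 + 28 + 28 = 523.

523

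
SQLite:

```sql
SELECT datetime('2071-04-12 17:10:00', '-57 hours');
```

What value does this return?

-57 hours from 2071-04-12 17:10:00 is 2071-04-10 08:10:00 (crosses midnight).

2071-04-10 08:10:00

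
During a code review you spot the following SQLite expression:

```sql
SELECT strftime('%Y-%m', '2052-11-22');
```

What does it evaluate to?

`%Y-%m` extracts the year-month: 2052-11.

2052-11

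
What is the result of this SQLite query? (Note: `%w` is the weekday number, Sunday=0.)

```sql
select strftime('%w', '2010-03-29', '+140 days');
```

First apply '+140 days': 2010-03-29 → 2010-08-16.
2010-08-16 is a Monday; with Sunday=0 that is 1.

1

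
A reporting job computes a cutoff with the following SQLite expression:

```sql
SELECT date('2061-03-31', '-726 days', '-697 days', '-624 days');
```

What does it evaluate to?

2055-08-23

Applying '-726 days' to 2061-03-31: counting 726 days back gives 2059-04-05.
Applying '-697 days' to 2059-04-05: counting 697 days back gives 2057-05-08.
Applying '-624 days' to 2057-05-08: counting 624 days back gives 2055-08-23.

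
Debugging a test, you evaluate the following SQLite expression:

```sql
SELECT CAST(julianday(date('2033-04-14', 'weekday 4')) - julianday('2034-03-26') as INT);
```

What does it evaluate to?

-346

`weekday 4` advances to the next Thursday; 2033-04-14 is already a Thursday, so it stays at 2033-04-14.
16 days remain in April 2033 after the 14th (30 − 14).
Full months from May 2033 through February 2034 contribute their day counts.
Then 26 days into March 2034.
Total: 16 + 31 + 30 + 31 + 31 + 30 + 31 + 30 + 31 + 31 + 28 + 26 = 346.
The subtraction is earlier − later, so the result is −346 → -346.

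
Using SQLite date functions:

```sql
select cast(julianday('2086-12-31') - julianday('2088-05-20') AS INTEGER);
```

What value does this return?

0 days remain in December 2086 after the 31st (31 − 31).
Full months from January 2087 through April 2088 contribute their day counts.
Then 20 days into May 2088.
Total: 0 + 31 + 28 + 31 + 30 + 31 + 30 + 31 + 31 + 30 + 31 + 30 + 31 + 31 + 29 + 31 + 30 + 20 = 506.
The subtraction is earlier − later, so the result is −506 → -506.

-506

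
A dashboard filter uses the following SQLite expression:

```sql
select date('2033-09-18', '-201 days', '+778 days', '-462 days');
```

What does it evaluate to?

2034-01-11

Applying '-201 days' to 2033-09-18: counting 201 days back gives 2033-03-01.
Applying '+778 days' to 2033-03-01: counting 778 days forward gives 2035-04-18.
Applying '-462 days' to 2035-04-18: counting 462 days back gives 2034-01-11.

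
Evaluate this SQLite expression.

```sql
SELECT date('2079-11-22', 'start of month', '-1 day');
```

2079-10-31

`start of month` rewinds 2079-11-22 to 2079-11-01.
Going back 1 day from 2079-11-01 reaches 2079-10-31 (last day of October, 31 days).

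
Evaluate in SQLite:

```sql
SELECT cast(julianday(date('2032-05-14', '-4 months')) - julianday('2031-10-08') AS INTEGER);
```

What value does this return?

98

Adding -4 months to 2032-05-14 gives 2032-01-14.
23 days remain in October 2031 after the 8th (31 − 8).
November 2031: 30 days.
December 2031: 31 days.
Then 14 days into January 2032.
Total: 23 + 30 + 31 + 14 = 98.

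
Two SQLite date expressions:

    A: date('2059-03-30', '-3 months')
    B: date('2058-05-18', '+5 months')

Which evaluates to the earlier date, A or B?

B

A = 2058-12-30.
B = 2058-10-18.
B is earlier.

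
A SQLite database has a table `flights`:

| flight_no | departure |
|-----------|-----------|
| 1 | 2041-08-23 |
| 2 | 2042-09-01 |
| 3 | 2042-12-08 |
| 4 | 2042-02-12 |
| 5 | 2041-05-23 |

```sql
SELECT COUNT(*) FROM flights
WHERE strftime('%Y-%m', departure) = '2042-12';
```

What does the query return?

Rows with year-month 2042-12: 2042-12-08 → 1.

1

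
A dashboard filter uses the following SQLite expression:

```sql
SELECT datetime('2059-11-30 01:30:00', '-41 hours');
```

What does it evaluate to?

2059-11-28 08:30:00

-41 hours from 2059-11-30 01:30:00 is 2059-11-28 08:30:00 (crosses midnight).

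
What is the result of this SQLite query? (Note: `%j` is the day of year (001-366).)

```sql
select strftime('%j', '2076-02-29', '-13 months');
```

029

First apply '-13 months': 2076-02-29 → 2075-01-29.
Day-of-year for 2075-01-29: days since 2075-01-01 inclusive = 29, zero-padded to 029.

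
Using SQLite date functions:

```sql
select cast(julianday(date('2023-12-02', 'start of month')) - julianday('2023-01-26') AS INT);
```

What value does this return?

`start of month` rewinds 2023-12-02 to 2023-12-01.
5 days remain in January 2023 after the 26th (31 − 26).
Full months from February 2023 through November 2023 contribute their day counts.
Then 1 day into December 2023.
Total: 5 + 28 + 31 + 30 + 31 + 30 + 31 + 31 + 30 + 31 + 30 + 1 = 309.

309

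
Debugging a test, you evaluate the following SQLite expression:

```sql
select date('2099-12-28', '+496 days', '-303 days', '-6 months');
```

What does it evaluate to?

Applying '+496 days' to 2099-12-28: counting 496 days forward gives 2101-05-08.
Applying '-303 days' to 2101-05-08: counting 303 days back gives 2100-07-09.
Adding -6 months to 2100-07-09 gives 2100-01-09.

2100-01-09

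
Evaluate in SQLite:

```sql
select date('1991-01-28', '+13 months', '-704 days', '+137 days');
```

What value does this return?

Adding +13 months to 1991-01-28 gives 1992-02-28.
Applying '-704 days' to 1992-02-28: counting 704 days back gives 1990-03-26.
Applying '+137 days' to 1990-03-26: counting 137 days forward gives 1990-08-10.

1990-08-10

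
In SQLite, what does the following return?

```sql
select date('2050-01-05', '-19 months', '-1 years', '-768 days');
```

Adding -19 months to 2050-01-05 gives 2048-06-05.
Adding -1 year to 2048-06-05 gives 2047-06-05.
Applying '-768 days' to 2047-06-05: counting 768 days back gives 2045-04-28.

2045-04-28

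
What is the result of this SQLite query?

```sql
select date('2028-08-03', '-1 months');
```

Adding -1 month to 2028-08-03 gives 2028-07-03.

2028-07-03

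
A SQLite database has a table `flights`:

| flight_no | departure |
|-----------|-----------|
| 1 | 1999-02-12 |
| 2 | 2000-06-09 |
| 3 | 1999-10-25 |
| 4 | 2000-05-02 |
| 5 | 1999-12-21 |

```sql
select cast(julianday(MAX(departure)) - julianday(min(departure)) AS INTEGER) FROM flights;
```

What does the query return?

MIN = 1999-02-12, MAX = 2000-06-09.
16 days remain in February 1999 after the 12th (28 − 12).
Full months from March 1999 through May 2000 contribute their day counts.
Then 9 days into June 2000.
Total: 16 + 31 + 30 + 31 + 30 + 31 + 31 + 30 + 31 + 30 + 31 + 31 + 29 + 31 + 30 + 31 + 9 = 483.

483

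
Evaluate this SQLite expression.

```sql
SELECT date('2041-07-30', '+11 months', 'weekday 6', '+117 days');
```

2042-10-30

Adding +11 months to 2041-07-30 gives 2042-06-30.
`weekday 6` advances to the next Saturday; 2042-06-30 is a Monday, so it moves forward to 2042-07-05.
Applying '+117 days' to 2042-07-05: counting 117 days forward gives 2042-10-30.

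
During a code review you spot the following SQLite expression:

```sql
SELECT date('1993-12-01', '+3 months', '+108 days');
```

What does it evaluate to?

Adding +3 months to 1993-12-01 gives 1994-03-01.
Applying '+108 days' to 1994-03-01: counting 108 days forward gives 1994-06-17.

1994-06-17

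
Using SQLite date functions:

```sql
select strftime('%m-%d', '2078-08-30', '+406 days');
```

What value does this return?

First apply '+406 days': 2078-08-30 → 2079-10-10.
`%m-%d` extracts the month-day: 10-10.

10-10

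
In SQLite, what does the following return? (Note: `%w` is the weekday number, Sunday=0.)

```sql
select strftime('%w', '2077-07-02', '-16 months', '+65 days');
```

3

First apply '-16 months', '+65 days': 2077-07-02 → 2076-05-06.
2076-05-06 is a Wednesday; with Sunday=0 that is 3.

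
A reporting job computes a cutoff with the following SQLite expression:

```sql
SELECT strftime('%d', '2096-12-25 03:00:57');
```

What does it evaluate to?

`%d` extracts the 2-digit day of month: 25.

25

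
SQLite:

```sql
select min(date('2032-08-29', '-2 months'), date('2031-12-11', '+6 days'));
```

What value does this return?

2031-12-17

date('2032-08-29', '-2 months') → 2032-06-29.
date('2031-12-11', '+6 days') → 2031-12-17.
Earlier of the two is 2031-12-17.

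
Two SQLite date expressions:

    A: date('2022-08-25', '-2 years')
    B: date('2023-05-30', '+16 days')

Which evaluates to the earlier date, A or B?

A

A = 2020-08-25.
B = 2023-06-15.
A is earlier.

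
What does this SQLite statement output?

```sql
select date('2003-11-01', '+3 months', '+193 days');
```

2004-08-12

Adding +3 months to 2003-11-01 gives 2004-02-01.
Applying '+193 days' to 2004-02-01: counting 193 days forward gives 2004-08-12.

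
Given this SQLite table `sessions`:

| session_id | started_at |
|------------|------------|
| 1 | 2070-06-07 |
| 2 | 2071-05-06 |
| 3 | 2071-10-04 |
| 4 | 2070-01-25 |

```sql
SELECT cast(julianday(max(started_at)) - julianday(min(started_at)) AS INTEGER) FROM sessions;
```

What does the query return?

MIN = 2070-01-25, MAX = 2071-10-04.
6 days remain in January 2070 after the 25th (31 − 25).
Full months from February 2070 through September 2071 contribute their day counts.
Then 4 days into October 2071.
Total: 6 + 28 + 31 + 30 + 31 + 30 + 31 + 31 + 30 + 31 + 30 + 31 + 31 + 28 + 31 + 30 + 31 + 30 + 31 + 31 + 30 + 4 = 617.

617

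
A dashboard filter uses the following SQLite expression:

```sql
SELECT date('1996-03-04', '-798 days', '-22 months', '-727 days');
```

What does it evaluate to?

1990-03-02

Applying '-798 days' to 1996-03-04: counting 798 days back gives 1993-12-27.
Adding -22 months to 1993-12-27 gives 1992-02-27.
Applying '-727 days' to 1992-02-27: counting 727 days back gives 1990-03-02.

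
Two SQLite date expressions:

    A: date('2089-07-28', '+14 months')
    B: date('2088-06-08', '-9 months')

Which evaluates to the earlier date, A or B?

B

A = 2090-09-28.
B = 2087-09-08.
B is earlier.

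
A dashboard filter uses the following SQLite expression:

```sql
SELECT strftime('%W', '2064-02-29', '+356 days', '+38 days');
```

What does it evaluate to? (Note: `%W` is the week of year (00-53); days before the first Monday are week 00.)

First apply '+356 days', '+38 days': 2064-02-29 → 2065-03-29.
2065-03-29 is a Sunday. SQLite's %W counts Mondays since the year started; the result is 12.

12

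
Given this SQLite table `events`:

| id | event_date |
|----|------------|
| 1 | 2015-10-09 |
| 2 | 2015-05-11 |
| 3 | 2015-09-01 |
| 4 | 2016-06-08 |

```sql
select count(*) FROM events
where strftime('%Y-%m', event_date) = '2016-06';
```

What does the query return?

Rows with year-month 2016-06: 2016-06-08 → 1.

1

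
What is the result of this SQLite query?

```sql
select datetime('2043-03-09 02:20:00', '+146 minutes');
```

2043-03-09 04:46:00

146 minutes = 2h 26m; +146 minutes from 2043-03-09 02:20:00 is 2043-03-09 04:46:00.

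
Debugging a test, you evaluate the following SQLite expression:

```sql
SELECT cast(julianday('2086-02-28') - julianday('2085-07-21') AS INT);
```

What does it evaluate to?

222

10 days remain in July 2085 after the 21st (31 − 21).
Full months from August 2085 through January 2086 contribute their day counts.
Then 28 days into February 2086.
Total: 10 + 31 + 30 + 31 + 30 + 31 + 31 + 28 = 222.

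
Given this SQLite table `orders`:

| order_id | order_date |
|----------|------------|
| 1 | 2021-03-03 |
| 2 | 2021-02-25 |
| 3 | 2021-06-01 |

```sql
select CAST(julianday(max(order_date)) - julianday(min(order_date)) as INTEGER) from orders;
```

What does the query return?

MIN = 2021-02-25, MAX = 2021-06-01.
3 days remain in February 2021 after the 25th (28 − 25).
March 2021: 31 days.
April 2021: 30 days.
May 2021: 31 days.
Then 1 day into June 2021.
Total: 3 + 31 + 30 + 31 + 1 = 96.

96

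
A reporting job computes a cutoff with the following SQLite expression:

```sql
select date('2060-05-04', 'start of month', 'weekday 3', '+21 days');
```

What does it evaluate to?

`start of month` rewinds 2060-05-04 to 2060-05-01.
`weekday 3` advances to the next Wednesday; 2060-05-01 is a Saturday, so it moves forward to 2060-05-05.
Advancing 21 more days within May lands on 2060-05-26.

2060-05-26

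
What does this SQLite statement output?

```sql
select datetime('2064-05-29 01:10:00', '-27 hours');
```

2064-05-27 22:10:00

-27 hours from 2064-05-29 01:10:00 is 2064-05-27 22:10:00 (crosses midnight).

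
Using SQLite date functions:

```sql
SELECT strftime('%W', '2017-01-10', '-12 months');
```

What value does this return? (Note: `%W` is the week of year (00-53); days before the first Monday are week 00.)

First apply '-12 months': 2017-01-10 → 2016-01-10.
2016-01-10 is a Sunday. SQLite's %W counts Mondays since the year started; the result is 01.

01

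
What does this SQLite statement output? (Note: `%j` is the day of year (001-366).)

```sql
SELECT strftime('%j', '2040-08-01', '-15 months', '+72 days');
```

First apply '-15 months', '+72 days': 2040-08-01 → 2039-07-12.
Day-of-year for 2039-07-12: days since 2039-01-01 inclusive = 193, zero-padded to 193.

193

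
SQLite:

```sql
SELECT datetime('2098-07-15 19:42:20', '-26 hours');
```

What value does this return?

2098-07-14 17:42:20

-26 hours from 2098-07-15 19:42:20 is 2098-07-14 17:42:20 (crosses midnight).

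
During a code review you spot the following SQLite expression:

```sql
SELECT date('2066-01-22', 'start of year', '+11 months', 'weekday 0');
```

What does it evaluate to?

`start of year` rewinds 2066-01-22 to 2066-01-01.
Adding +11 months to 2066-01-01 gives 2066-12-01.
`weekday 0` advances to the next Sunday; 2066-12-01 is a Wednesday, so it moves forward to 2066-12-05.

2066-12-05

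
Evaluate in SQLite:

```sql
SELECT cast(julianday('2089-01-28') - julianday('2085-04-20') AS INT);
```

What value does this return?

10 days remain in April 2085 after the 20th (30 − 20).
Full months from May 2085 through December 2088 contribute their day counts.
Then 28 days into January 2089.
Total: 10 + 31 + 30 + 31 + 31 + 30 + 31 + 30 + 31 + 31 + 28 + 31 + 30 + 31 + 30 + 31 + 31 + 30 + 31 + 30 + 31 + 31 + 28 + 31 + 30 + 31 + 30 + 31 + 31 + 30 + 31 + 30 + 31 + 31 + 29 + 31 + 30 + 31 + 30 + 31 + 31 + 30 + 31 + 30 + 31 + 28 = 1379.

1379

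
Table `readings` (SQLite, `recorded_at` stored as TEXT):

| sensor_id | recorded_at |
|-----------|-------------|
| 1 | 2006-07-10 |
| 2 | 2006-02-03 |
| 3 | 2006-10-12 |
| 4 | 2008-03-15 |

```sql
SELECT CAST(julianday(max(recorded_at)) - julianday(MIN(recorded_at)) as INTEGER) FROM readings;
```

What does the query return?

771

MIN = 2006-02-03, MAX = 2008-03-15.
25 days remain in February 2006 after the 3rd (28 − 3).
Full months from March 2006 through February 2008 contribute their day counts.
Then 15 days into March 2008.
Total: 25 + 31 + 30 + 31 + 30 + 31 + 31 + 30 + 31 + 30 + 31 + 31 + 28 + 31 + 30 + 31 + 30 + 31 + 31 + 30 + 31 + 30 + 31 + 31 + 29 + 15 = 771.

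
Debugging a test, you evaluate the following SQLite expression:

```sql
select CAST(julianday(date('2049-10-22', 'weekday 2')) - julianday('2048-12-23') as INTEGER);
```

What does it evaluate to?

307

`weekday 2` advances to the next Tuesday; 2049-10-22 is a Friday, so it moves forward to 2049-10-26.
8 days remain in December 2048 after the 23rd (31 − 23).
Full months from January 2049 through September 2049 contribute their day counts.
Then 26 days into October 2049.
Total: 8 + 31 + 28 + 31 + 30 + 31 + 30 + 31 + 31 + 30 + 26 = 307.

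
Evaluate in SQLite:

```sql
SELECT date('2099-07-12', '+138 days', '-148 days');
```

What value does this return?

2099-07-02

Applying '+138 days' to 2099-07-12: counting 138 days forward gives 2099-11-27.
Applying '-148 days' to 2099-11-27: counting 148 days back gives 2099-07-02.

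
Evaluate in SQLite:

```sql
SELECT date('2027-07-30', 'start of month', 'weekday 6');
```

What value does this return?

2027-07-03

`start of month` rewinds 2027-07-30 to 2027-07-01.
`weekday 6` advances to the next Saturday; 2027-07-01 is a Thursday, so it moves forward to 2027-07-03.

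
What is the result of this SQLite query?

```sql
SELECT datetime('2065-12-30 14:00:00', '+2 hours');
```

+2 hours from 2065-12-30 14:00:00 is 2065-12-30 16:00:00.

2065-12-30 16:00:00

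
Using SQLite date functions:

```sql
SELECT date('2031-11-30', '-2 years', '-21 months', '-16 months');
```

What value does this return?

2026-11-01

Adding -2 years to 2031-11-30 gives 2029-11-30.
Adding -21 months to 2029-11-30 targets 2028-02-30. February 2028 has only 29 days, so SQLite normalizes the 1-day overflow forward to 2028-03-01.
Adding -16 months to 2028-03-01 gives 2026-11-01.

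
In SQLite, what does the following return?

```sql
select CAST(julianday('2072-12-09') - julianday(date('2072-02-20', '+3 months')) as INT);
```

203

Adding +3 months to 2072-02-20 gives 2072-05-20.
11 days remain in May 2072 after the 20th (31 − 20).
Full months from June 2072 through November 2072 contribute their day counts.
Then 9 days into December 2072.
Total: 11 + 30 + 31 + 31 + 30 + 31 + 30 + 9 = 203.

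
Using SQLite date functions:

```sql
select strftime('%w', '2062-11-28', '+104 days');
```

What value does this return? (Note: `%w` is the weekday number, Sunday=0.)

First apply '+104 days': 2062-11-28 → 2063-03-12.
2063-03-12 is a Monday; with Sunday=0 that is 1.

1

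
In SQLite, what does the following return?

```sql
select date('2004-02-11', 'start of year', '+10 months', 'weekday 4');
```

2004-11-04

`start of year` rewinds 2004-02-11 to 2004-01-01.
Adding +10 months to 2004-01-01 gives 2004-11-01.
`weekday 4` advances to the next Thursday; 2004-11-01 is a Monday, so it moves forward to 2004-11-04.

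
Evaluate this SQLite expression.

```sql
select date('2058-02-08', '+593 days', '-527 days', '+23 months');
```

2060-03-15

Applying '+593 days' to 2058-02-08: counting 593 days forward gives 2059-09-24.
Applying '-527 days' to 2059-09-24: counting 527 days back gives 2058-04-15.
Adding +23 months to 2058-04-15 gives 2060-03-15.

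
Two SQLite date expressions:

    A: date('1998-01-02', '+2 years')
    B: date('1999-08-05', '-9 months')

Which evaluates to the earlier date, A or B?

B

A = 2000-01-02.
B = 1998-11-05.
B is earlier.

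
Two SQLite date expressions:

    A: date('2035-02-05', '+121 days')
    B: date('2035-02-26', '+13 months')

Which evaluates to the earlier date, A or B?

A = 2035-06-06.
B = 2036-03-26.
A is earlier.

A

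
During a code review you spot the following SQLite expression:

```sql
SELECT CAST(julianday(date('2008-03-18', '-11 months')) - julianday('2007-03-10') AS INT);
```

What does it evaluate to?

Adding -11 months to 2008-03-18 gives 2007-04-18.
21 days remain in March 2007 after the 10th (31 − 10).
Then 18 days into April 2007.
Total: 21 + 18 = 39.

39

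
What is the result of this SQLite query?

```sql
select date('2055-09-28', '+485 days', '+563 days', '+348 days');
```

Applying '+485 days' to 2055-09-28: counting 485 days forward gives 2057-01-25.
Applying '+563 days' to 2057-01-25: counting 563 days forward gives 2058-08-11.
Applying '+348 days' to 2058-08-11: counting 348 days forward gives 2059-07-25.

2059-07-25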